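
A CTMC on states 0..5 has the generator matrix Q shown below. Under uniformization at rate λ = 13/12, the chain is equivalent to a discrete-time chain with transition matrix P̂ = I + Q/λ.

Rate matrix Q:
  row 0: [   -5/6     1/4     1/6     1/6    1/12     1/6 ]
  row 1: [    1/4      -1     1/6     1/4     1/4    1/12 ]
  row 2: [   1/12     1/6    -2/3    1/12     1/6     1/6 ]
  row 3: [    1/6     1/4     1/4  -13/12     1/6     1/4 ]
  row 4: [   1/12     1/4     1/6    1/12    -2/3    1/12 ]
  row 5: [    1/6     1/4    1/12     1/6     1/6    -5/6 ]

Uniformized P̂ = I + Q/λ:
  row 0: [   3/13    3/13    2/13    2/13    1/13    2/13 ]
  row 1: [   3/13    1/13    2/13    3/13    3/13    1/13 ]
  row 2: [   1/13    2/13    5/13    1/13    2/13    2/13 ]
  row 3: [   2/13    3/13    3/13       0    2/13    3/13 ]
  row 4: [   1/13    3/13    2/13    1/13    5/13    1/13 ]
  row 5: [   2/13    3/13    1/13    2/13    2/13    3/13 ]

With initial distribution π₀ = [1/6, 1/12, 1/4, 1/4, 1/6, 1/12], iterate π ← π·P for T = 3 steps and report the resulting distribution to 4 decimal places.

π = [0.1485, 0.1872, 0.1985, 0.1180, 0.2029, 0.1449]

t=0: π = [0.1667, 0.0833, 0.2500, 0.2500, 0.1667, 0.0833]
t=1: π = [0.1410, 0.1987, 0.2244, 0.0897, 0.1859, 0.1603]
t=2: π = [0.1484, 0.1829, 0.2002, 0.1238, 0.2012, 0.1435]
t=3: π = [0.1485, 0.1872, 0.1985, 0.1180, 0.2029, 0.1449]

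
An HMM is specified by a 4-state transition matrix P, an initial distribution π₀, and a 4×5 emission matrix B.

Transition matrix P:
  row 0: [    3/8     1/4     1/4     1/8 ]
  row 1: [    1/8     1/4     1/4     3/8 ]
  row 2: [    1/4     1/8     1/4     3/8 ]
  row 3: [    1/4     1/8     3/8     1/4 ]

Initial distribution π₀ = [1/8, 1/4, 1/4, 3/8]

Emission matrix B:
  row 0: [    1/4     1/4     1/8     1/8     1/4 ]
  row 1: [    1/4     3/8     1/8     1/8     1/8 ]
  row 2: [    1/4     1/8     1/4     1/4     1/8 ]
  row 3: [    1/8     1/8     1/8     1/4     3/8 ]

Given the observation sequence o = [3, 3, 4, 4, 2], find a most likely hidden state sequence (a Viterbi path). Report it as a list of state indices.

path = [3, 2, 3, 3, 2]

t=0: δ = [1.562e-02, 3.125e-02, 6.250e-02, 9.375e-02]  (obs o_0=3)
t=1: δ = [2.930e-03, 1.465e-03, 8.789e-03, 5.859e-03]  ψ = [3, 3, 3, 2]  (obs o_1=3)
t=2: δ = [5.493e-04, 1.373e-04, 2.747e-04, 1.236e-03]  ψ = [2, 2, 2, 2]  (obs o_2=4)
t=3: δ = [7.725e-05, 1.931e-05, 5.794e-05, 1.159e-04]  ψ = [3, 3, 3, 3]  (obs o_3=4)
t=4: δ = [3.621e-06, 2.414e-06, 1.086e-05, 3.621e-06]  ψ = [0, 0, 3, 3]  (obs o_4=2)
backtrack: best end state = 2; path = [3, 2, 3, 3, 2]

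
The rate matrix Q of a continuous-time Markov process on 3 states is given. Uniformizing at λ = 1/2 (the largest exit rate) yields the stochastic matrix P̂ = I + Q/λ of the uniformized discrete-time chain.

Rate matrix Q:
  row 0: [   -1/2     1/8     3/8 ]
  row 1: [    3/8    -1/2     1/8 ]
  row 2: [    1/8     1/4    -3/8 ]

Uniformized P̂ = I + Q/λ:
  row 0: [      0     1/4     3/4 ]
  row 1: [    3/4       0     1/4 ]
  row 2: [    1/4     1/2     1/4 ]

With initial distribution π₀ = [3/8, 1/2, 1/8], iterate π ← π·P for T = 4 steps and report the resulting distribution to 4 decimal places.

t=0: π = [0.3750, 0.5000, 0.1250]
t=1: π = [0.4063, 0.1563, 0.4375]
t=2: π = [0.2266, 0.3203, 0.4531]
t=3: π = [0.3535, 0.2832, 0.3633]
t=4: π = [0.3032, 0.2700, 0.4268]

π = [0.3032, 0.2700, 0.4268]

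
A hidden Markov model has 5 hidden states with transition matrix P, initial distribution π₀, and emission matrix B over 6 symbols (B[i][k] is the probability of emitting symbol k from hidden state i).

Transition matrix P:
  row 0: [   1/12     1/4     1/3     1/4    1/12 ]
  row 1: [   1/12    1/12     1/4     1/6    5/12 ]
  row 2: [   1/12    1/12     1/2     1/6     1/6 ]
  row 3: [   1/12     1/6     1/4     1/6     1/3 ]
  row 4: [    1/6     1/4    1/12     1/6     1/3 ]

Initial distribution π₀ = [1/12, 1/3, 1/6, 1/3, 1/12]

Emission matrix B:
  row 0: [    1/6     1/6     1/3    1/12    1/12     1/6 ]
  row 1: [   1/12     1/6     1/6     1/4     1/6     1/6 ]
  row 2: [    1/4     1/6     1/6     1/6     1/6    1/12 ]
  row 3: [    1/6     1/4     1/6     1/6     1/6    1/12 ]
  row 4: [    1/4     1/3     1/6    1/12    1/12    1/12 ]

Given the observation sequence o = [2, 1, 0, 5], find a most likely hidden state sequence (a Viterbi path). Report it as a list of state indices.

t=0: δ = [2.778e-02, 5.556e-02, 2.778e-02, 5.556e-02, 1.389e-02]  (obs o_0=2)
t=1: δ = [7.716e-04, 1.543e-03, 2.315e-03, 2.315e-03, 7.716e-03]  ψ = [1, 3, 1, 1, 1]  (obs o_1=1)
t=2: δ = [2.143e-04, 1.608e-04, 2.894e-04, 2.143e-04, 6.430e-04]  ψ = [4, 4, 2, 4, 4]  (obs o_2=0)
t=3: δ = [1.786e-05, 2.679e-05, 1.206e-05, 8.931e-06, 1.786e-05]  ψ = [4, 4, 2, 4, 4]  (obs o_3=5)
backtrack: best end state = 1; path = [1, 4, 4, 1]

path = [1, 4, 4, 1]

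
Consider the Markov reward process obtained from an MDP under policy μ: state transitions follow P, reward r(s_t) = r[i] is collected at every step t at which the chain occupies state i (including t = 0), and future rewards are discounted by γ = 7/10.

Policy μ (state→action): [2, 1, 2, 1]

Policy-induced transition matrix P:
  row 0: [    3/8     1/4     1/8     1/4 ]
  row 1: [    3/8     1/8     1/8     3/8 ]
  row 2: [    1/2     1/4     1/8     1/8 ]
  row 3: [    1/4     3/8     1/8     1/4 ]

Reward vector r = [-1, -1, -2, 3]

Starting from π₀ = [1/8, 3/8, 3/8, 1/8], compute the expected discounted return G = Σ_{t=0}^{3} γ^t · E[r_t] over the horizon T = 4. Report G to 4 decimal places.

G = -1.0215

t=0: π = [0.1250, 0.3750, 0.3750, 0.1250], E[r] = -0.8750, γ^t·E[r] = -0.875000, running G = -0.875000
t=1: π = [0.4063, 0.2188, 0.1250, 0.2500], E[r] = -0.1250, γ^t·E[r] = -0.087500, running G = -0.962500
t=2: π = [0.3594, 0.2539, 0.1250, 0.2617], E[r] = -0.0781, γ^t·E[r] = -0.038281, running G = -1.000781
t=3: π = [0.3579, 0.2510, 0.1250, 0.2661], E[r] = -0.0605, γ^t·E[r] = -0.020768, running G = -1.021549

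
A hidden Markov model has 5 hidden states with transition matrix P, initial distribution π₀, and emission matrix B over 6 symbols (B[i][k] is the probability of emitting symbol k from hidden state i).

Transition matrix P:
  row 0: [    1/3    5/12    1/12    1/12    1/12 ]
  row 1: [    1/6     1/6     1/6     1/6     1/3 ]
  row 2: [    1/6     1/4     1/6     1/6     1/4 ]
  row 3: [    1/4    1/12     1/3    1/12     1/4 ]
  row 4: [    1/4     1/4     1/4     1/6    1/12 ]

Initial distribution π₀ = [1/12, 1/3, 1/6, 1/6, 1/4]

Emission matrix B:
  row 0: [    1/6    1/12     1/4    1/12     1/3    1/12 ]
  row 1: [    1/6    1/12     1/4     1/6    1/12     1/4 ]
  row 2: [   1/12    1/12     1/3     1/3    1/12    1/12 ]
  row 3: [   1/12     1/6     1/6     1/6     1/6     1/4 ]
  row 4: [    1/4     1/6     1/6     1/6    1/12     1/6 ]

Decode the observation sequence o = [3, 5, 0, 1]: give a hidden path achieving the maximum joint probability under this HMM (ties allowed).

t=0: δ = [6.944e-03, 5.556e-02, 5.556e-02, 2.778e-02, 4.167e-02]  (obs o_0=3)
t=1: δ = [8.681e-04, 3.472e-03, 8.681e-04, 2.315e-03, 3.086e-03]  ψ = [4, 2, 4, 1, 1]  (obs o_1=5)
t=2: δ = [1.286e-04, 1.286e-04, 6.430e-05, 4.823e-05, 2.894e-04]  ψ = [4, 4, 3, 1, 1]  (obs o_2=0)
t=3: δ = [6.028e-06, 6.028e-06, 6.028e-06, 8.038e-06, 7.144e-06]  ψ = [4, 4, 4, 4, 1]  (obs o_3=1)
backtrack: best end state = 3; path = [2, 1, 4, 3]

path = [2, 1, 4, 3]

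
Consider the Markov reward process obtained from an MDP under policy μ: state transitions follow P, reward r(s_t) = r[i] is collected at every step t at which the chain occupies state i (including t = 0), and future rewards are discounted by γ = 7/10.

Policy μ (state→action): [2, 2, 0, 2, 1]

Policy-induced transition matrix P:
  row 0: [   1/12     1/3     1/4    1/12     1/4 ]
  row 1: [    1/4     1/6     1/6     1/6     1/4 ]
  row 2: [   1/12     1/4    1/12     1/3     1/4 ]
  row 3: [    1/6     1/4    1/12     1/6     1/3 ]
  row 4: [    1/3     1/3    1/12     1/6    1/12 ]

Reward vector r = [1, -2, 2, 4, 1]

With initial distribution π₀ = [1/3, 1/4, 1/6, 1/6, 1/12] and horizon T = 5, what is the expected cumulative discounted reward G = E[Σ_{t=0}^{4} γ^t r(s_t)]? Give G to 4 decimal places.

t=0: π = [0.3333, 0.2500, 0.1667, 0.1667, 0.0833], E[r] = 0.9167, γ^t·E[r] = 0.916667, running G = 0.916667
t=1: π = [0.1597, 0.2639, 0.1597, 0.1667, 0.2500], E[r] = 0.8681, γ^t·E[r] = 0.607639, running G = 1.524306
t=2: π = [0.2037, 0.2622, 0.1319, 0.1800, 0.2222], E[r] = 0.8854, γ^t·E[r] = 0.433854, running G = 1.958160
t=3: π = [0.1976, 0.2636, 0.1391, 0.1717, 0.2280], E[r] = 0.8632, γ^t·E[r] = 0.296089, running G = 2.254249
t=4: π = [0.1986, 0.2635, 0.1382, 0.1734, 0.2263], E[r] = 0.8679, γ^t·E[r] = 0.208390, running G = 2.462639

G = 2.4626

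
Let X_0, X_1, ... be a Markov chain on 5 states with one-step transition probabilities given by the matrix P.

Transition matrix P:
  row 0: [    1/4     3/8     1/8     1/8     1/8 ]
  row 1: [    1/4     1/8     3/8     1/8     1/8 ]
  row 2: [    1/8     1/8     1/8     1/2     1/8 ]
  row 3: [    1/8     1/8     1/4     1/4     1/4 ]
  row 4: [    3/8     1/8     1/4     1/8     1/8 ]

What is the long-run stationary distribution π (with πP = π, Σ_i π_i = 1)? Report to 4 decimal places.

Balance equations π_j = Σ_i π_i·P[i][j]:
  π_0 = 1/4·π_0 + 1/4·π_1 + 1/8·π_2 + 1/8·π_3 + 3/8·π_4
  π_1 = 3/8·π_0 + 1/8·π_1 + 1/8·π_2 + 1/8·π_3 + 1/8·π_4
  π_2 = 1/8·π_0 + 3/8·π_1 + 1/8·π_2 + 1/4·π_3 + 1/4·π_4
  π_3 = 1/8·π_0 + 1/8·π_1 + 1/2·π_2 + 1/4·π_3 + 1/8·π_4
  normalize: π_0 + π_1 + π_2 + π_3 + π_4 = 1
Solving the linear system gives exactly π = [965/4542, 809/4542, 496/2271, 179/757, 117/757].

π = [0.2125, 0.1781, 0.2184, 0.2365, 0.1546]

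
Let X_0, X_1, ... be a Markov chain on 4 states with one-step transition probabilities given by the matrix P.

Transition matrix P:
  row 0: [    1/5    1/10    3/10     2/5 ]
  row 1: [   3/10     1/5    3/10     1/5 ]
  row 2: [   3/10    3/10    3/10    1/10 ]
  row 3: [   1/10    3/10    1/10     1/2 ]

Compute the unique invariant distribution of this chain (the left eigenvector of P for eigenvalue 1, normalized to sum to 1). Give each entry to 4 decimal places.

Balance equations π_j = Σ_i π_i·P[i][j]:
  π_0 = 1/5·π_0 + 3/10·π_1 + 3/10·π_2 + 1/10·π_3
  π_1 = 1/10·π_0 + 1/5·π_1 + 3/10·π_2 + 3/10·π_3
  π_2 = 3/10·π_0 + 3/10·π_1 + 3/10·π_2 + 1/10·π_3
  normalize: π_0 + π_1 + π_2 + π_3 = 1
Solving the linear system gives exactly π = [85/394, 46/197, 187/788, 247/788].

π = [0.2157, 0.2335, 0.2373, 0.3135]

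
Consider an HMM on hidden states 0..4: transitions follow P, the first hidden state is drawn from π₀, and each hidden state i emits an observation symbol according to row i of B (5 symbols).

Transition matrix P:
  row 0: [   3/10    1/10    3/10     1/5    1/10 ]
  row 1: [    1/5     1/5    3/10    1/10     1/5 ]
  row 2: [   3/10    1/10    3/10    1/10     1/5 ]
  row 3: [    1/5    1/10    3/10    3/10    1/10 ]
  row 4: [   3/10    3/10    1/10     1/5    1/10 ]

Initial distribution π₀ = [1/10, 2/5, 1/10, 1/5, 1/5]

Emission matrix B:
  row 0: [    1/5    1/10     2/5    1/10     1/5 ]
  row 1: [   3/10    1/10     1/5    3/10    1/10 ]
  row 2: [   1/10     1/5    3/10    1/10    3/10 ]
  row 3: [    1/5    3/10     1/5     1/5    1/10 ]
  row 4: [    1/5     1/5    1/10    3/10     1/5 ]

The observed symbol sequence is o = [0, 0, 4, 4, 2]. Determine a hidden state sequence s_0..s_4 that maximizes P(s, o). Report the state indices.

t=0: δ = [2.000e-02, 1.200e-01, 1.000e-02, 4.000e-02, 4.000e-02]  (obs o_0=0)
t=1: δ = [4.800e-03, 7.200e-03, 3.600e-03, 2.400e-03, 4.800e-03]  ψ = [1, 1, 1, 1, 1]  (obs o_1=0)
t=2: δ = [2.880e-04, 1.440e-04, 6.480e-04, 9.600e-05, 2.880e-04]  ψ = [0, 1, 1, 0, 1]  (obs o_2=4)
t=3: δ = [3.888e-05, 8.640e-06, 5.832e-05, 6.480e-06, 2.592e-05]  ψ = [2, 4, 2, 2, 2]  (obs o_3=4)
t=4: δ = [6.998e-06, 1.555e-06, 5.249e-06, 1.555e-06, 1.166e-06]  ψ = [2, 4, 2, 0, 2]  (obs o_4=2)
backtrack: best end state = 0; path = [1, 1, 2, 2, 0]

path = [1, 1, 2, 2, 0]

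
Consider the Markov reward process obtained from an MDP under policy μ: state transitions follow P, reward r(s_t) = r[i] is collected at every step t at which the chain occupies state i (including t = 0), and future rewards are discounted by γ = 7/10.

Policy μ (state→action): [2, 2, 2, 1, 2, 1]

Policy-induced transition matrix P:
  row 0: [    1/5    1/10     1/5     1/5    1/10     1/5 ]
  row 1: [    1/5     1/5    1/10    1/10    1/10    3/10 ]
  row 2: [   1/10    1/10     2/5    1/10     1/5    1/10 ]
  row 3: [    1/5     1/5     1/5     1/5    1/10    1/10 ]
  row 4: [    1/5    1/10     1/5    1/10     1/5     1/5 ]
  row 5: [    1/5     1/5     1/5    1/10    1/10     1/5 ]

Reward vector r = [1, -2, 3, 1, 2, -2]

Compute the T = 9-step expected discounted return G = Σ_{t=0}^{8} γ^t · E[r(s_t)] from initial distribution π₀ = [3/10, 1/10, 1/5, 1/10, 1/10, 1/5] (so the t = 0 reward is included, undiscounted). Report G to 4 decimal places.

G = 1.9850

t=0: π = [0.3000, 0.1000, 0.2000, 0.1000, 0.1000, 0.2000], E[r] = 0.6000, γ^t·E[r] = 0.600000, running G = 0.600000
t=1: π = [0.1800, 0.1400, 0.2300, 0.1400, 0.1300, 0.1800], E[r] = 0.6300, γ^t·E[r] = 0.441000, running G = 1.041000
t=2: π = [0.1770, 0.1460, 0.2320, 0.1320, 0.1360, 0.1770], E[r] = 0.6310, γ^t·E[r] = 0.309190, running G = 1.350190
t=3: π = [0.1768, 0.1455, 0.2318, 0.1309, 0.1368, 0.1782], E[r] = 0.6293, γ^t·E[r] = 0.215850, running G = 1.566040
t=4: π = [0.1768, 0.1455, 0.2318, 0.1308, 0.1369, 0.1783], E[r] = 0.6293, γ^t·E[r] = 0.151085, running G = 1.717125
t=5: π = [0.1768, 0.1455, 0.2318, 0.1308, 0.1369, 0.1783], E[r] = 0.6293, γ^t·E[r] = 0.105763, running G = 1.822889
t=6: π = [0.1768, 0.1454, 0.2318, 0.1308, 0.1369, 0.1783], E[r] = 0.6293, γ^t·E[r] = 0.074036, running G = 1.896924
t=7: π = [0.1768, 0.1454, 0.2318, 0.1308, 0.1369, 0.1783], E[r] = 0.6293, γ^t·E[r] = 0.051825, running G = 1.948749
t=8: π = [0.1768, 0.1454, 0.2318, 0.1308, 0.1369, 0.1783], E[r] = 0.6293, γ^t·E[r] = 0.036278, running G = 1.985027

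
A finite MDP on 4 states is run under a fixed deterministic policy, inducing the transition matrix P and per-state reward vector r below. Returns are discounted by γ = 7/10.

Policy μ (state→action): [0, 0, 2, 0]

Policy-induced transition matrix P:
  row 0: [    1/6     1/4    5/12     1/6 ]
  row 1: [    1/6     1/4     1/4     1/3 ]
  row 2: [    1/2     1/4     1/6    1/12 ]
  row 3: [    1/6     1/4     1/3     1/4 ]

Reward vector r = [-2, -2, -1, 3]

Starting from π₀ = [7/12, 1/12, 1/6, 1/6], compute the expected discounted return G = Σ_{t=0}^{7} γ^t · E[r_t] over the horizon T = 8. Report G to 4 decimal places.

G = -2.5658

t=0: π = [0.5833, 0.0833, 0.1667, 0.1667], E[r] = -1.0000, γ^t·E[r] = -1.000000, running G = -1.000000
t=1: π = [0.2222, 0.2500, 0.3472, 0.1806], E[r] = -0.7500, γ^t·E[r] = -0.525000, running G = -1.525000
t=2: π = [0.2824, 0.2500, 0.2731, 0.1944], E[r] = -0.7546, γ^t·E[r] = -0.369769, running G = -1.894769
t=3: π = [0.2577, 0.2500, 0.2905, 0.2018], E[r] = -0.7006, γ^t·E[r] = -0.240312, running G = -2.135080
t=4: π = [0.2635, 0.2500, 0.2856, 0.2009], E[r] = -0.7097, γ^t·E[r] = -0.170410, running G = -2.305491
t=5: π = [0.2619, 0.2500, 0.2869, 0.2013], E[r] = -0.7067, γ^t·E[r] = -0.118779, running G = -2.424270
t=6: π = [0.2623, 0.2500, 0.2865, 0.2012], E[r] = -0.7075, γ^t·E[r] = -0.083235, running G = -2.507505
t=7: π = [0.2622, 0.2500, 0.2866, 0.2012], E[r] = -0.7073, γ^t·E[r] = -0.058247, running G = -2.565752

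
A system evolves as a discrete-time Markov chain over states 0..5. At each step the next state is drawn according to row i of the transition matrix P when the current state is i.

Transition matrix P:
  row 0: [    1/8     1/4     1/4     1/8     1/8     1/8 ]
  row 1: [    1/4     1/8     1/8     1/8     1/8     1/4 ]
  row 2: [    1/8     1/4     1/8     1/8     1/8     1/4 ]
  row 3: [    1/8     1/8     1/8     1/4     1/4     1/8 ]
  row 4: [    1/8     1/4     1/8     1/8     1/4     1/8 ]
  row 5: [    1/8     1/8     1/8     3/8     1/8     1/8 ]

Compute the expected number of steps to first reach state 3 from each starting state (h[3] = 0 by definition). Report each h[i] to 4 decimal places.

h = [5.9613, 5.8178, 5.7999, 0.0000, 5.9843, 4.5090]

First-step conditioning: h[3] = 0; for i ≠ 3, h[i] = 1 + Σ_k P[i][k]·h[k].
  h[0] = 1 + 1/8·h[0] + 1/4·h[1] + 1/4·h[2] + 1/8·h[4] + 1/8·h[5]
  h[1] = 1 + 1/4·h[0] + 1/8·h[1] + 1/8·h[2] + 1/8·h[4] + 1/4·h[5]
  h[2] = 1 + 1/8·h[0] + 1/4·h[1] + 1/8·h[2] + 1/8·h[4] + 1/4·h[5]
  h[4] = 1 + 1/8·h[0] + 1/4·h[1] + 1/8·h[2] + 1/4·h[4] + 1/8·h[5]
  h[5] = 1 + 1/8·h[0] + 1/8·h[1] + 1/8·h[2] + 1/8·h[4] + 1/8·h[5]
Solving the 5×5 linear system over states ≠ 3 gives exactly h = [37240/6247, 36344/6247, 36232/6247, 0, 37384/6247, 28168/6247] (h[3] = 0 is the target).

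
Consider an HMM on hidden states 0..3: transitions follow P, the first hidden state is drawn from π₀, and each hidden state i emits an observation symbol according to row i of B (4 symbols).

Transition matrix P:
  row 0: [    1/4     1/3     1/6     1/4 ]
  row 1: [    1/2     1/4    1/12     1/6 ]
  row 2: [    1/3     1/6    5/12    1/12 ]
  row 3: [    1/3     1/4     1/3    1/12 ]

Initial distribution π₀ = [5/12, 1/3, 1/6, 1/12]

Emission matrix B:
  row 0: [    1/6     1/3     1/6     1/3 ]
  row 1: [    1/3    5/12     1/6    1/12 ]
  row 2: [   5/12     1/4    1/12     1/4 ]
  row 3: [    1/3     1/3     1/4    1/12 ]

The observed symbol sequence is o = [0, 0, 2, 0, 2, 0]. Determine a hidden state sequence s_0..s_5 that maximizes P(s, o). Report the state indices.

path = [1, 1, 0, 1, 0, 1]

t=0: δ = [6.944e-02, 1.111e-01, 6.944e-02, 2.778e-02]  (obs o_0=0)
t=1: δ = [9.259e-03, 9.259e-03, 1.206e-02, 6.173e-03]  ψ = [1, 1, 2, 1]  (obs o_1=0)
t=2: δ = [7.716e-04, 5.144e-04, 4.186e-04, 5.787e-04]  ψ = [1, 0, 2, 0]  (obs o_2=2)
t=3: δ = [4.287e-05, 8.573e-05, 8.038e-05, 6.430e-05]  ψ = [1, 0, 3, 0]  (obs o_3=0)
t=4: δ = [7.144e-06, 3.572e-06, 2.791e-06, 3.572e-06]  ψ = [1, 1, 2, 1]  (obs o_4=2)
t=5: δ = [2.977e-07, 7.938e-07, 4.961e-07, 5.954e-07]  ψ = [0, 0, 0, 0]  (obs o_5=0)
backtrack: best end state = 1; path = [1, 1, 0, 1, 0, 1]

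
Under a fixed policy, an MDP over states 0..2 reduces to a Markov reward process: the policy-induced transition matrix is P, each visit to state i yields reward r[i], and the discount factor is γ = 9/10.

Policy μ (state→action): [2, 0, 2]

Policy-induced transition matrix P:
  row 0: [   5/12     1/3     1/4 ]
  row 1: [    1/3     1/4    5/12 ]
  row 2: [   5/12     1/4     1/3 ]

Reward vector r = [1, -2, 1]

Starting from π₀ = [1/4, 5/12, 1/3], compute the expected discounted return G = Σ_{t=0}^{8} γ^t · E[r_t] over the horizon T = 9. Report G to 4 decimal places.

G = 0.5620

t=0: π = [0.2500, 0.4167, 0.3333], E[r] = -0.2500, γ^t·E[r] = -0.250000, running G = -0.250000
t=1: π = [0.3819, 0.2708, 0.3472], E[r] = 0.1875, γ^t·E[r] = 0.168750, running G = -0.081250
t=2: π = [0.3941, 0.2818, 0.3241], E[r] = 0.1545, γ^t·E[r] = 0.125156, running G = 0.043906
t=3: π = [0.3932, 0.2828, 0.3240], E[r] = 0.1515, γ^t·E[r] = 0.110426, running G = 0.154332
t=4: π = [0.3931, 0.2828, 0.3241], E[r] = 0.1517, γ^t·E[r] = 0.099533, running G = 0.253866
t=5: π = [0.3931, 0.2828, 0.3241], E[r] = 0.1517, γ^t·E[r] = 0.089593, running G = 0.343458
t=6: π = [0.3931, 0.2828, 0.3241], E[r] = 0.1517, γ^t·E[r] = 0.080632, running G = 0.424091
t=7: π = [0.3931, 0.2828, 0.3241], E[r] = 0.1517, γ^t·E[r] = 0.072569, running G = 0.496660
t=8: π = [0.3931, 0.2828, 0.3241], E[r] = 0.1517, γ^t·E[r] = 0.065312, running G = 0.561972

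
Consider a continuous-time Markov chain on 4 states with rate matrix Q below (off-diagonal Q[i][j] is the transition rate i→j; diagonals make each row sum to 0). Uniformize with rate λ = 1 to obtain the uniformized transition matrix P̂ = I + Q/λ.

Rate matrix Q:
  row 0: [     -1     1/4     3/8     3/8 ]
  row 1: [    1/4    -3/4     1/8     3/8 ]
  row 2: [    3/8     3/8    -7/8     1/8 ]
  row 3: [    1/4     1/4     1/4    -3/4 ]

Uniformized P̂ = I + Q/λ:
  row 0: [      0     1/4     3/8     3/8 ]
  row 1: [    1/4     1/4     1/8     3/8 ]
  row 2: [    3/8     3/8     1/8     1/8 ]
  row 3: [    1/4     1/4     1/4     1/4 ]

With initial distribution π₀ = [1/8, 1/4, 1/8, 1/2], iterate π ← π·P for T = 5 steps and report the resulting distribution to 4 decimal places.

t=0: π = [0.1250, 0.2500, 0.1250, 0.5000]
t=1: π = [0.2344, 0.2656, 0.2188, 0.2813]
t=2: π = [0.2188, 0.2773, 0.2188, 0.2852]
t=3: π = [0.2227, 0.2773, 0.2153, 0.2847]
t=4: π = [0.2213, 0.2769, 0.2162, 0.2856]
t=5: π = [0.2217, 0.2770, 0.2160, 0.2852]

π = [0.2217, 0.2770, 0.2160, 0.2852]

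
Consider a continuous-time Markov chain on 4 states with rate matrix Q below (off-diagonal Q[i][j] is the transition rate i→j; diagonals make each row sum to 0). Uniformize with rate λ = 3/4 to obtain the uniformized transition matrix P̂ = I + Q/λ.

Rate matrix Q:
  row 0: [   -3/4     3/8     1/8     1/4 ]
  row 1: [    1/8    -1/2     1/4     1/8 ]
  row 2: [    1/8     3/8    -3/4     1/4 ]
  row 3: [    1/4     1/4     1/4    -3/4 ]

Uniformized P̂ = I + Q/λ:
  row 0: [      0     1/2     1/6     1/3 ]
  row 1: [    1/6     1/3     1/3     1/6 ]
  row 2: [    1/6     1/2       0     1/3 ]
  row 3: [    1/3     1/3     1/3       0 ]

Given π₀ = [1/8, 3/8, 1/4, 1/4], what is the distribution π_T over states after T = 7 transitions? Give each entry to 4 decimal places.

π = [0.1715, 0.4000, 0.2286, 0.1999]

t=0: π = [0.1250, 0.3750, 0.2500, 0.2500]
t=1: π = [0.1875, 0.3958, 0.2292, 0.1875]
t=2: π = [0.1667, 0.4028, 0.2257, 0.2049]
t=3: π = [0.1730, 0.3987, 0.2303, 0.1979]
t=4: π = [0.1708, 0.4006, 0.2277, 0.2009]
t=5: π = [0.1717, 0.3998, 0.2290, 0.1996]
t=6: π = [0.1713, 0.4001, 0.2284, 0.2002]
t=7: π = [0.1715, 0.4000, 0.2286, 0.1999]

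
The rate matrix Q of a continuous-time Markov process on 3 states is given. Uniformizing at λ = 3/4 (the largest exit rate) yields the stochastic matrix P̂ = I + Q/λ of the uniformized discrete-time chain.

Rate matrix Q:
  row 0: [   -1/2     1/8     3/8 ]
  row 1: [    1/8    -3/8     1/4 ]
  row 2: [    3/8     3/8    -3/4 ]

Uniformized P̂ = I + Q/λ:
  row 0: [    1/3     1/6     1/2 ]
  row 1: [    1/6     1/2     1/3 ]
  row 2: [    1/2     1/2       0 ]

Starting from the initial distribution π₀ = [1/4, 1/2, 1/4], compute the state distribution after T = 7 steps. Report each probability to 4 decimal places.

π = [0.3158, 0.3947, 0.2895]

t=0: π = [0.2500, 0.5000, 0.2500]
t=1: π = [0.2917, 0.4167, 0.2917]
t=2: π = [0.3125, 0.4028, 0.2847]
t=3: π = [0.3137, 0.3958, 0.2905]
t=4: π = [0.3158, 0.3954, 0.2888]
t=5: π = [0.3156, 0.3947, 0.2897]
t=6: π = [0.3158, 0.3948, 0.2894]
t=7: π = [0.3158, 0.3947, 0.2895]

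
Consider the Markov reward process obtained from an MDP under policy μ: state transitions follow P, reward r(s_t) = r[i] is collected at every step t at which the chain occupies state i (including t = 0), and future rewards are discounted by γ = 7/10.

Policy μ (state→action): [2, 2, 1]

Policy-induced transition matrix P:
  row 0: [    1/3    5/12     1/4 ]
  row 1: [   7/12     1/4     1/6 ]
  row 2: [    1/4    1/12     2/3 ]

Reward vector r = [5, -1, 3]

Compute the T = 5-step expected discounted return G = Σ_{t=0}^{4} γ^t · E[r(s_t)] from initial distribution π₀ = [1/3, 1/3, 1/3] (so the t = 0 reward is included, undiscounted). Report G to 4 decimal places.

G = 7.2049

t=0: π = [0.3333, 0.3333, 0.3333], E[r] = 2.3333, γ^t·E[r] = 2.333333, running G = 2.333333
t=1: π = [0.3889, 0.2500, 0.3611], E[r] = 2.7778, γ^t·E[r] = 1.944444, running G = 4.277778
t=2: π = [0.3657, 0.2546, 0.3796], E[r] = 2.7130, γ^t·E[r] = 1.329352, running G = 5.607130
t=3: π = [0.3654, 0.2477, 0.3870], E[r] = 2.7400, γ^t·E[r] = 0.939809, running G = 6.546939
t=4: π = [0.3630, 0.2464, 0.3906], E[r] = 2.7404, γ^t·E[r] = 0.657975, running G = 7.204914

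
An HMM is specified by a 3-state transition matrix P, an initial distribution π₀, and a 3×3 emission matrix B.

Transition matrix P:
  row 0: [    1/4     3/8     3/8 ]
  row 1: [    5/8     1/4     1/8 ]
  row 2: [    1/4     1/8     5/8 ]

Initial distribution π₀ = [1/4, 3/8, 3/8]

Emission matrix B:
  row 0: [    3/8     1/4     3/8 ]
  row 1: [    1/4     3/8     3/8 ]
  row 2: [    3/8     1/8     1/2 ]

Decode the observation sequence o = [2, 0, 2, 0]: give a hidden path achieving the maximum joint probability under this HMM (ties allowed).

path = [2, 2, 2, 2]

t=0: δ = [9.375e-02, 1.406e-01, 1.875e-01]  (obs o_0=2)
t=1: δ = [3.296e-02, 8.789e-03, 4.395e-02]  ψ = [1, 0, 2]  (obs o_1=0)
t=2: δ = [4.120e-03, 4.635e-03, 1.373e-02]  ψ = [2, 0, 2]  (obs o_2=2)
t=3: δ = [1.287e-03, 4.292e-04, 3.219e-03]  ψ = [2, 2, 2]  (obs o_3=0)
backtrack: best end state = 2; path = [2, 2, 2, 2]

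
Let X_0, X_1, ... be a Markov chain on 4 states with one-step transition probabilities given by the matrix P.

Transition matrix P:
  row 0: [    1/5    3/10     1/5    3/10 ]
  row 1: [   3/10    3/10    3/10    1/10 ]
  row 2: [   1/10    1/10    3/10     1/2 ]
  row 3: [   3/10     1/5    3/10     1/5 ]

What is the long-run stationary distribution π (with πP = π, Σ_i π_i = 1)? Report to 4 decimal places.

π = [0.2222, 0.2160, 0.2778, 0.2840]

Balance equations π_j = Σ_i π_i·P[i][j]:
  π_0 = 1/5·π_0 + 3/10·π_1 + 1/10·π_2 + 3/10·π_3
  π_1 = 3/10·π_0 + 3/10·π_1 + 1/10·π_2 + 1/5·π_3
  π_2 = 1/5·π_0 + 3/10·π_1 + 3/10·π_2 + 3/10·π_3
  normalize: π_0 + π_1 + π_2 + π_3 = 1
Solving the linear system gives exactly π = [2/9, 35/162, 5/18, 23/81].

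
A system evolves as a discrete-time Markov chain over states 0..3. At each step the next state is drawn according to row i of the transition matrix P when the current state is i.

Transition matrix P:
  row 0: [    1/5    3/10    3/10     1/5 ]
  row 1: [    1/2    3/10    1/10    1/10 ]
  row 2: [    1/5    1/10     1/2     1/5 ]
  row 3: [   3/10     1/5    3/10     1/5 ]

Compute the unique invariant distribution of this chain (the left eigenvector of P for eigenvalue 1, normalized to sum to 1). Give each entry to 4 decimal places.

π = [0.2832, 0.2181, 0.3205, 0.1782]

Balance equations π_j = Σ_i π_i·P[i][j]:
  π_0 = 1/5·π_0 + 1/2·π_1 + 1/5·π_2 + 3/10·π_3
  π_1 = 3/10·π_0 + 3/10·π_1 + 1/10·π_2 + 1/5·π_3
  π_2 = 3/10·π_0 + 1/10·π_1 + 1/2·π_2 + 3/10·π_3
  normalize: π_0 + π_1 + π_2 + π_3 = 1
Solving the linear system gives exactly π = [213/752, 41/188, 241/752, 67/376].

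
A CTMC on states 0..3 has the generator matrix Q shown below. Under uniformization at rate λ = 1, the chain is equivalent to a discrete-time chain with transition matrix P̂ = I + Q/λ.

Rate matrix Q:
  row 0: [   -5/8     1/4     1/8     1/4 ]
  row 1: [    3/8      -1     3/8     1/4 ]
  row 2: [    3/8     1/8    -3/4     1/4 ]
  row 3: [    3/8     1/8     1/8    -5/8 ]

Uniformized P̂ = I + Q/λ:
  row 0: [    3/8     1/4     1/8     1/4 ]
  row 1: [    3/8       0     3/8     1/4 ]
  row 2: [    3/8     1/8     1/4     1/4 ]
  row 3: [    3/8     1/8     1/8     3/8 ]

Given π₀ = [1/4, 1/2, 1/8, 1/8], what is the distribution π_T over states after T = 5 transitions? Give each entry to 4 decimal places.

π = [0.3750, 0.1528, 0.1865, 0.2857]

t=0: π = [0.2500, 0.5000, 0.1250, 0.1250]
t=1: π = [0.3750, 0.0938, 0.2656, 0.2656]
t=2: π = [0.3750, 0.1602, 0.1816, 0.2832]
t=3: π = [0.3750, 0.1519, 0.1877, 0.2854]
t=4: π = [0.3750, 0.1529, 0.1864, 0.2857]
t=5: π = [0.3750, 0.1528, 0.1865, 0.2857]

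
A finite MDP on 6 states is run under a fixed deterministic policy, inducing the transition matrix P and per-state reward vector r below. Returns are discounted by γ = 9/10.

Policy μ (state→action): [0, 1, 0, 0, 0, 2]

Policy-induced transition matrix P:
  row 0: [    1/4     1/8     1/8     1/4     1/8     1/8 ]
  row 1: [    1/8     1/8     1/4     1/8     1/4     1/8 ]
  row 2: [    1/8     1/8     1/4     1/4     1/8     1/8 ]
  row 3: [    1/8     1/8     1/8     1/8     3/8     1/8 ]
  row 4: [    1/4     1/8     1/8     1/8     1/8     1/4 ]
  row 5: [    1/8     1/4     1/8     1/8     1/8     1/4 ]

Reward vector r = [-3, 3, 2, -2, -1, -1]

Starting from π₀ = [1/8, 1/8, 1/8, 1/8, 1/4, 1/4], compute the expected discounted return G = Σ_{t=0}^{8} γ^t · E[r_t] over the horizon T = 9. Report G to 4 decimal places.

G = -2.6675

t=0: π = [0.1250, 0.1250, 0.1250, 0.1250, 0.2500, 0.2500], E[r] = -0.5000, γ^t·E[r] = -0.500000, running G = -0.500000
t=1: π = [0.1719, 0.1563, 0.1563, 0.1563, 0.1719, 0.1875], E[r] = -0.4063, γ^t·E[r] = -0.365625, running G = -0.865625
t=2: π = [0.1680, 0.1484, 0.1641, 0.1660, 0.1836, 0.1699], E[r] = -0.4160, γ^t·E[r] = -0.336973, running G = -1.202598
t=3: π = [0.1689, 0.1462, 0.1641, 0.1665, 0.1851, 0.1692], E[r] = -0.4272, γ^t·E[r] = -0.311462, running G = -1.514060
t=4: π = [0.1693, 0.1461, 0.1638, 0.1666, 0.1849, 0.1693], E[r] = -0.4292, γ^t·E[r] = -0.281578, running G = -1.795638
t=5: π = [0.1693, 0.1462, 0.1637, 0.1666, 0.1849, 0.1693], E[r] = -0.4293, γ^t·E[r] = -0.253499, running G = -2.049136
t=6: π = [0.1693, 0.1462, 0.1637, 0.1666, 0.1849, 0.1693], E[r] = -0.4293, γ^t·E[r] = -0.228161, running G = -2.277297
t=7: π = [0.1693, 0.1462, 0.1637, 0.1666, 0.1849, 0.1693], E[r] = -0.4293, γ^t·E[r] = -0.205346, running G = -2.482644
t=8: π = [0.1693, 0.1462, 0.1637, 0.1666, 0.1849, 0.1693], E[r] = -0.4293, γ^t·E[r] = -0.184812, running G = -2.667455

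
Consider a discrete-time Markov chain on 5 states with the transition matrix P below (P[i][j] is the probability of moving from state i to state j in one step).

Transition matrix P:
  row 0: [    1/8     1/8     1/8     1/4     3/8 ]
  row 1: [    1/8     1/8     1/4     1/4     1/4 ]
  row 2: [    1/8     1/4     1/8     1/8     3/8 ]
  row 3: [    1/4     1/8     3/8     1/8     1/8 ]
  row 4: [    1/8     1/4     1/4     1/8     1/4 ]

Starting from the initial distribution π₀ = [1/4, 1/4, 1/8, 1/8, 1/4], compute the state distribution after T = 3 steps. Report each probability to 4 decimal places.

t=0: π = [0.2500, 0.2500, 0.1250, 0.1250, 0.2500]
t=1: π = [0.1406, 0.1719, 0.2188, 0.1875, 0.2813]
t=2: π = [0.1484, 0.1875, 0.2285, 0.1641, 0.2715]
t=3: π = [0.1455, 0.1875, 0.2234, 0.1670, 0.2766]

π = [0.1455, 0.1875, 0.2234, 0.1670, 0.2766]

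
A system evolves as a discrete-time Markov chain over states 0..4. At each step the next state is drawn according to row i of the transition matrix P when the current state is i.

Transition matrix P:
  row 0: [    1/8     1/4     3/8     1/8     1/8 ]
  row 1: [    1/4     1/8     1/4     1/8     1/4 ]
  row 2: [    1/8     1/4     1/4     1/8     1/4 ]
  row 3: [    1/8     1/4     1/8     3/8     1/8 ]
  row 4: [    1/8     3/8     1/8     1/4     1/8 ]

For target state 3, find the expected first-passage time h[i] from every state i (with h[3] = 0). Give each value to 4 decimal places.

h = [6.7315, 6.6496, 6.6394, 0.0000, 5.9028]

First-step conditioning: h[3] = 0; for i ≠ 3, h[i] = 1 + Σ_k P[i][k]·h[k].
  h[0] = 1 + 1/8·h[0] + 1/4·h[1] + 3/8·h[2] + 1/8·h[4]
  h[1] = 1 + 1/4·h[0] + 1/8·h[1] + 1/4·h[2] + 1/4·h[4]
  h[2] = 1 + 1/8·h[0] + 1/4·h[1] + 1/4·h[2] + 1/4·h[4]
  h[4] = 1 + 1/8·h[0] + 3/8·h[1] + 1/8·h[2] + 1/8·h[4]
Solving the 4×4 linear system over states ≠ 3 gives exactly h = [2632/391, 2600/391, 2596/391, 0, 2308/391] (h[3] = 0 is the target).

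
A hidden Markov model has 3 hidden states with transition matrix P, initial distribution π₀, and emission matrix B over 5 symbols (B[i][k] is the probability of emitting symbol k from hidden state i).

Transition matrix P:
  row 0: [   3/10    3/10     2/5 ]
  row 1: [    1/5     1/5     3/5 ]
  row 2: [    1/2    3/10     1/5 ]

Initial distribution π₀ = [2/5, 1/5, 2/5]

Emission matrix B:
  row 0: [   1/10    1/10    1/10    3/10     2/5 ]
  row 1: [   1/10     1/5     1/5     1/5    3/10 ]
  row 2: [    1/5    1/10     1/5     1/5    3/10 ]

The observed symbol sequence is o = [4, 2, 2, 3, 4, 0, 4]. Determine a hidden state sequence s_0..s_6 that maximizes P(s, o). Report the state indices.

path = [0, 1, 2, 0, 1, 2, 0]

t=0: δ = [1.600e-01, 6.000e-02, 1.200e-01]  (obs o_0=4)
t=1: δ = [6.000e-03, 9.600e-03, 1.280e-02]  ψ = [2, 0, 0]  (obs o_1=2)
t=2: δ = [6.400e-04, 7.680e-04, 1.152e-03]  ψ = [2, 2, 1]  (obs o_2=2)
t=3: δ = [1.728e-04, 6.912e-05, 9.216e-05]  ψ = [2, 2, 1]  (obs o_3=3)
t=4: δ = [2.074e-05, 1.555e-05, 2.074e-05]  ψ = [0, 0, 0]  (obs o_4=4)
t=5: δ = [1.037e-06, 6.221e-07, 1.866e-06]  ψ = [2, 0, 1]  (obs o_5=0)
t=6: δ = [3.732e-07, 1.680e-07, 1.244e-07]  ψ = [2, 2, 0]  (obs o_6=4)
backtrack: best end state = 0; path = [0, 1, 2, 0, 1, 2, 0]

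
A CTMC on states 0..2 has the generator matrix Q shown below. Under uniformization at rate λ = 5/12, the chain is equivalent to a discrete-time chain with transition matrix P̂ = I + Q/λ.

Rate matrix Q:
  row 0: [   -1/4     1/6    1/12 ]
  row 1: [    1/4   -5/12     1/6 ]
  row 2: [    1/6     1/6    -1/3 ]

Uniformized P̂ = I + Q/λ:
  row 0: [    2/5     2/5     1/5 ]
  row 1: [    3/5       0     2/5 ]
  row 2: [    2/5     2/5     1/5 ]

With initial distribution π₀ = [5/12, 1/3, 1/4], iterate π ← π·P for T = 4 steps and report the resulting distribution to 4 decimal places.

t=0: π = [0.4167, 0.3333, 0.2500]
t=1: π = [0.4667, 0.2667, 0.2667]
t=2: π = [0.4533, 0.2933, 0.2533]
t=3: π = [0.4587, 0.2827, 0.2587]
t=4: π = [0.4565, 0.2869, 0.2565]

π = [0.4565, 0.2869, 0.2565]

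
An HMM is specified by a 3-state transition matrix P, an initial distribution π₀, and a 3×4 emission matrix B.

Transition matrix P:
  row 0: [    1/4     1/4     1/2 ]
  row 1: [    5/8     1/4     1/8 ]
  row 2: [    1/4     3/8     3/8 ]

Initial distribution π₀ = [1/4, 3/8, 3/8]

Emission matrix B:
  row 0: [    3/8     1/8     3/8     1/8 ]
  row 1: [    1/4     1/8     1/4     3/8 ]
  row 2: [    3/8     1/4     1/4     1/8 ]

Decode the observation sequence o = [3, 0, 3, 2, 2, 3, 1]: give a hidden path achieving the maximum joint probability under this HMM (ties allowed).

t=0: δ = [3.125e-02, 1.406e-01, 4.688e-02]  (obs o_0=3)
t=1: δ = [3.296e-02, 8.789e-03, 6.592e-03]  ψ = [1, 1, 1]  (obs o_1=0)
t=2: δ = [1.030e-03, 3.090e-03, 2.060e-03]  ψ = [0, 0, 0]  (obs o_2=3)
t=3: δ = [7.242e-04, 1.931e-04, 1.931e-04]  ψ = [1, 1, 2]  (obs o_3=2)
t=4: δ = [6.789e-05, 4.526e-05, 9.052e-05]  ψ = [0, 0, 0]  (obs o_4=2)
t=5: δ = [3.536e-06, 1.273e-05, 4.243e-06]  ψ = [1, 2, 0]  (obs o_5=3)
t=6: δ = [9.945e-07, 3.978e-07, 4.420e-07]  ψ = [1, 1, 0]  (obs o_6=1)
backtrack: best end state = 0; path = [1, 0, 1, 0, 2, 1, 0]

path = [1, 0, 1, 0, 2, 1, 0]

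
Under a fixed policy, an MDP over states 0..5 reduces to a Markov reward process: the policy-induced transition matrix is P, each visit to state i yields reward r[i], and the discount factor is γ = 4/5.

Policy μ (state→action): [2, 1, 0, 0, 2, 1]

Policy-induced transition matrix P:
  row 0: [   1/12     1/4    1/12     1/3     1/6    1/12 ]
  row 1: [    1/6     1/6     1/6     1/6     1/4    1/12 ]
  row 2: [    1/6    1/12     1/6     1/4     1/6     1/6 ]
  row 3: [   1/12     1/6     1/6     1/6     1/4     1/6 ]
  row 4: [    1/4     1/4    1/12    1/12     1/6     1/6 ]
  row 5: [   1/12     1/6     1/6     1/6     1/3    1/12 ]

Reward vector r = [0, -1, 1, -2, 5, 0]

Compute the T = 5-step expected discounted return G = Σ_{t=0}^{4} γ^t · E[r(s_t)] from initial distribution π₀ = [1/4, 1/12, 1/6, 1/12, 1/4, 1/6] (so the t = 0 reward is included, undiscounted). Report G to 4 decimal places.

G = 2.6846

t=0: π = [0.2500, 0.0833, 0.1667, 0.0833, 0.2500, 0.1667], E[r] = 1.1667, γ^t·E[r] = 1.166667, running G = 1.166667
t=1: π = [0.1458, 0.1944, 0.1250, 0.2014, 0.2083, 0.1250], E[r] = 0.5694, γ^t·E[r] = 0.455556, running G = 1.622222
t=2: π = [0.1447, 0.1858, 0.1372, 0.1840, 0.2205, 0.1279], E[r] = 0.6858, γ^t·E[r] = 0.438889, running G = 2.061111
t=3: π = [0.1470, 0.1857, 0.1362, 0.1838, 0.2188, 0.1285], E[r] = 0.6769, γ^t·E[r] = 0.346568, running G = 2.407679
t=4: π = [0.1466, 0.1858, 0.1362, 0.1843, 0.2189, 0.1282], E[r] = 0.6762, γ^t·E[r] = 0.276960, running G = 2.684639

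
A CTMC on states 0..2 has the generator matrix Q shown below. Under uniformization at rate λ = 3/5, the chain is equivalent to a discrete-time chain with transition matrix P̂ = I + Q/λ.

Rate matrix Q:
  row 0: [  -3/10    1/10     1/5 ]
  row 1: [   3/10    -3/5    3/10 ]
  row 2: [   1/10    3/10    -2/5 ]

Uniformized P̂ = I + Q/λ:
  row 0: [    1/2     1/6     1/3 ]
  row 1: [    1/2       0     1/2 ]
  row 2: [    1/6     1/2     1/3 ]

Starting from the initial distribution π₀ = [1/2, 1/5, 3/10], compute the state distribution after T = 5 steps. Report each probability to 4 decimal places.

t=0: π = [0.5000, 0.2000, 0.3000]
t=1: π = [0.4000, 0.2333, 0.3667]
t=2: π = [0.3778, 0.2500, 0.3722]
t=3: π = [0.3759, 0.2491, 0.3750]
t=4: π = [0.3750, 0.2502, 0.3748]
t=5: π = [0.3751, 0.2499, 0.3750]

π = [0.3751, 0.2499, 0.3750]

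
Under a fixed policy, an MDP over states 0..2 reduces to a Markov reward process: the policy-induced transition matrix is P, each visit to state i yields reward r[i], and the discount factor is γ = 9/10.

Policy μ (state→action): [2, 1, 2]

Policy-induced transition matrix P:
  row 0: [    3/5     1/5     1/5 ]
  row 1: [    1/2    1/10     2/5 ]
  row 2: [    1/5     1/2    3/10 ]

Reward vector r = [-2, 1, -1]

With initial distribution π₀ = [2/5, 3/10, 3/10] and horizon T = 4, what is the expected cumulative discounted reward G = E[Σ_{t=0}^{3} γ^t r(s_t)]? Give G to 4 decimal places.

G = -3.0841

t=0: π = [0.4000, 0.3000, 0.3000], E[r] = -0.8000, γ^t·E[r] = -0.800000, running G = -0.800000
t=1: π = [0.4500, 0.2600, 0.2900], E[r] = -0.9300, γ^t·E[r] = -0.837000, running G = -1.637000
t=2: π = [0.4580, 0.2610, 0.2810], E[r] = -0.9360, γ^t·E[r] = -0.758160, running G = -2.395160
t=3: π = [0.4615, 0.2582, 0.2803], E[r] = -0.9451, γ^t·E[r] = -0.688978, running G = -3.084138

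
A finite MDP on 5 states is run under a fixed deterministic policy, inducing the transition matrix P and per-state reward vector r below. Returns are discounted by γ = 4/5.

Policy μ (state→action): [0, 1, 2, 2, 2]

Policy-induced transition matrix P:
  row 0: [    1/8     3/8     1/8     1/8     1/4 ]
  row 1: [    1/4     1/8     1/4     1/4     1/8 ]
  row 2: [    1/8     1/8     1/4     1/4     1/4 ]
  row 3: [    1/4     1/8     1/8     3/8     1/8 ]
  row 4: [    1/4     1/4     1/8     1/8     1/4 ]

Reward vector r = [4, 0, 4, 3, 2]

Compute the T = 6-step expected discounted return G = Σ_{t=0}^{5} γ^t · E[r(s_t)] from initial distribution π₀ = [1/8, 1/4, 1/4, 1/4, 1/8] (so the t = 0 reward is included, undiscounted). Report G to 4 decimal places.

G = 9.5192

t=0: π = [0.1250, 0.2500, 0.2500, 0.2500, 0.1250], E[r] = 2.5000, γ^t·E[r] = 2.500000, running G = 2.500000
t=1: π = [0.2031, 0.1719, 0.1875, 0.2500, 0.1875], E[r] = 2.6875, γ^t·E[r] = 2.150000, running G = 4.650000
t=2: π = [0.2012, 0.1992, 0.1699, 0.2324, 0.1973], E[r] = 2.5762, γ^t·E[r] = 1.648750, running G = 6.298750
t=3: π = [0.2036, 0.2000, 0.1711, 0.2292, 0.1960], E[r] = 2.5789, γ^t·E[r] = 1.320375, running G = 7.619125
t=4: π = [0.2032, 0.2004, 0.1714, 0.2287, 0.1964], E[r] = 2.5770, γ^t·E[r] = 1.055525, running G = 8.674650
t=5: π = [0.2032, 0.2003, 0.1715, 0.2286, 0.1964], E[r] = 2.5773, γ^t·E[r] = 0.844529, running G = 9.519179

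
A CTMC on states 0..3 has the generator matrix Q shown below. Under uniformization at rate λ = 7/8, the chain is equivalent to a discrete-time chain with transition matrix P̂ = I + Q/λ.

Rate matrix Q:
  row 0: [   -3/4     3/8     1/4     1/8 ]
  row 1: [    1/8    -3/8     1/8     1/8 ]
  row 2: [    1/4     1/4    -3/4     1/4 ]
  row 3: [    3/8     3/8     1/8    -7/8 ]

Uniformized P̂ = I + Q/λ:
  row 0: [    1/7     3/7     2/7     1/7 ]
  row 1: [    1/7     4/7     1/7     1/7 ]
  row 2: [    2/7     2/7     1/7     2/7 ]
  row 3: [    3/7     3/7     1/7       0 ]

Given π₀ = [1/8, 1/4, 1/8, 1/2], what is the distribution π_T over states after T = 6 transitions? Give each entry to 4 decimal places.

π = [0.2095, 0.4712, 0.1728, 0.1466]

t=0: π = [0.1250, 0.2500, 0.1250, 0.5000]
t=1: π = [0.3036, 0.4464, 0.1607, 0.0893]
t=2: π = [0.1913, 0.4694, 0.1862, 0.1531]
t=3: π = [0.2132, 0.4690, 0.1702, 0.1476]
t=4: π = [0.2093, 0.4713, 0.1733, 0.1461]
t=5: π = [0.2094, 0.4711, 0.1728, 0.1467]
t=6: π = [0.2095, 0.4712, 0.1728, 0.1466]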